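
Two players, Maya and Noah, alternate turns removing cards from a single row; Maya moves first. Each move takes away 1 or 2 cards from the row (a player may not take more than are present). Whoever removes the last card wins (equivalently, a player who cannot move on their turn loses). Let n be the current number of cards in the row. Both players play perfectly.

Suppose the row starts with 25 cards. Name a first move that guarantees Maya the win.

Use the standard recursion: the mover loses at a terminal position; elsewhere, the mover wins exactly when some move hands the opponent an L position.
n=0: no move → L
n=1: reaches L-position 0 → W
n=2: reaches L-position 0 → W
n=3: only reaches 2(W), 1(W), all W → L
n=4: reaches L-position 3 → W
n=5: reaches L-position 3 → W
n=6: only reaches 5(W), 4(W), all W → L
n=7: reaches L-position 6 → W
n=8: reaches L-position 6 → W
n=9: only reaches 8(W), 7(W), all W → L
n=10: reaches L-position 9 → W
n=11: reaches L-position 9 → W
n=12: only reaches 11(W), 10(W), all W → L
n=13: reaches L-position 12 → W
n=14: reaches L-position 12 → W
n=15: only reaches 14(W), 13(W), all W → L
n=16: reaches L-position 15 → W
n=17: reaches L-position 15 → W
n=18: only reaches 17(W), 16(W), all W → L
n=19: reaches L-position 18 → W
n=20: reaches L-position 18 → W
n=21: only reaches 20(W), 19(W), all W → L
n=22: reaches L-position 21 → W
n=23: reaches L-position 21 → W
n=24: only reaches 23(W), 22(W), all W → L
n=25: reaches L-position 24 → W
From 25, the L positions reachable in one move are: 24.

Remove 1, leaving 24.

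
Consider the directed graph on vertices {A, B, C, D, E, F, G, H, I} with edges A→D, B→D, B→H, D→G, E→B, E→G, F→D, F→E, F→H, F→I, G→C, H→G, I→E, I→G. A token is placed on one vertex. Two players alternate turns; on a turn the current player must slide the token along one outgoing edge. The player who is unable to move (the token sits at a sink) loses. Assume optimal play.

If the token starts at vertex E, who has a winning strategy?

The second player wins.

Work bottom-up. With no move the player to move loses. Otherwise the position is W if at least one move leads to an L position for the opponent, and L if every move leads to a W.
Every edge goes from a vertex to one that appears earlier in the order C, G, H, D, B, E, I, F, A, so processing vertices in that order labels each vertex after all of its successors.
C: no outgoing edge → L
G: W (go to C, an L position)
H: L (sole option G(W) is W)
D: L (sole option G(W) is W)
B: W (go to D, an L position)
E: L (options B(W), G(W) are all W)
I: W (go to E, an L position)
F: W (go to E, an L position)
A: W (go to D, an L position)
Every move from E reaches a W position, so the mover loses.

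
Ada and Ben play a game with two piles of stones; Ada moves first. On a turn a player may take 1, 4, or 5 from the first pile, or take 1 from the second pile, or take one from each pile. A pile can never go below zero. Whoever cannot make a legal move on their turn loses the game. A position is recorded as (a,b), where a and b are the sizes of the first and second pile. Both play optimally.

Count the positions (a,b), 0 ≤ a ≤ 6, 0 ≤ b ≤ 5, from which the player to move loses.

12

Label each position W (a win for the player to move) or L (a loss). A position with no legal move is L; any other position is W exactly when some move reaches an L, and L when every move reaches a W.
Every move lowers a or b (never raises either), so fill the grid row by row in increasing a, and left to right within a row: each cell's successors are then already labelled.
      b=0  b=1  b=2  b=3  b=4  b=5
a=0:    L    W    L    W    L    W
a=1:    W    W    W    W    W    W
a=2:    L    W    L    W    L    W
a=3:    W    W    W    W    W    W
a=4:    W    L    W    L    W    L
a=5:    W    W    W    W    W    W
a=6:    W    L    W    L    W    L
Cells with no legal move (terminal, hence L): (0,0).
The remaining L cells, each justified by listing all of its moves:
(0,2): only reaches (0,1)(W), which is W → L
(0,4): only reaches (0,3)(W), which is W → L
(2,0): only reaches (1,0)(W), which is W → L
(2,2): only reaches (1,2)(W), (2,1)(W), (1,1)(W), all W → L
(2,4): only reaches (1,4)(W), (2,3)(W), (1,3)(W), all W → L
(4,1): only reaches (3,1)(W), (0,1)(W), (4,0)(W), (3,0)(W), all W → L
(4,3): only reaches (3,3)(W), (0,3)(W), (4,2)(W), (3,2)(W), all W → L
(4,5): only reaches (3,5)(W), (0,5)(W), (4,4)(W), (3,4)(W), all W → L
(6,1): only reaches (5,1)(W), (2,1)(W), (1,1)(W), (6,0)(W), (5,0)(W), all W → L
(6,3): only reaches (5,3)(W), (2,3)(W), (1,3)(W), (6,2)(W), (5,2)(W), all W → L
(6,5): only reaches (5,5)(W), (2,5)(W), (1,5)(W), (6,4)(W), (5,4)(W), all W → L
Every other cell has at least one move into one of the L cells above, so it is W.
L cells per row: a=0: 3, a=1: 0, a=2: 3, a=3: 0, a=4: 3, a=5: 0, a=6: 3; total 12.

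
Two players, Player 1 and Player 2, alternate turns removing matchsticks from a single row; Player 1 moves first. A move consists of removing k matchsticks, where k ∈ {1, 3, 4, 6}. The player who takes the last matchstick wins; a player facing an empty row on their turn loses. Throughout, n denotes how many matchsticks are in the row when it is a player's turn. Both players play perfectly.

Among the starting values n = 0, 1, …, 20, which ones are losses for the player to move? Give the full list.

0, 2, 7, 9, 14, 16

Label each position W (a win for the player to move) or L (a loss). A position with no legal move is L; any other position is W exactly when some move reaches an L, and L when every move reaches a W.
n=0: no move → L
n=1: W (go to 0, an L position)
n=2: L (sole option 1(W) is W)
n=3: W (go to 2, an L position)
n=4: W (go to 0, an L position)
n=5: W (go to 2, an L position)
n=6: W (go to 2, an L position)
n=7: L (options 6(W), 4(W), 3(W), 1(W) are all W)
n=8: W (go to 7, an L position)
n=9: L (options 8(W), 6(W), 5(W), 3(W) are all W)
n=10: W (go to 9, an L position)
n=11: W (go to 7, an L position)
n=12: W (go to 9, an L position)
n=13: W (go to 9, an L position)
n=14: L (options 13(W), 11(W), 10(W), 8(W) are all W)
n=15: W (go to 14, an L position)
n=16: L (options 15(W), 13(W), 12(W), 10(W) are all W)
n=17: W (go to 16, an L position)
n=18: W (go to 14, an L position)
n=19: W (go to 16, an L position)
n=20: W (go to 16, an L position)
Reading off the rows marked L gives the requested list; there are 6 such values of n.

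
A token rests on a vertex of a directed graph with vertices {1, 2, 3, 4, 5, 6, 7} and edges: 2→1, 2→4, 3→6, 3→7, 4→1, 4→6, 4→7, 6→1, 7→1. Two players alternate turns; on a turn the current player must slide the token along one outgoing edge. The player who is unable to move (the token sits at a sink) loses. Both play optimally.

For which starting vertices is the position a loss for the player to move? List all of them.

Build the W/L table. Terminal = L. A non-terminal position is W if it has a move to some L; otherwise it is L.
Every edge goes from a vertex to one that appears earlier in the order 1, 5, 7, 6, 4, 3, 2, so processing vertices in that order labels each vertex after all of its successors.
1: no outgoing edge → L
5: no outgoing edge → L
7: reaches L-position 1 → W
6: reaches L-position 1 → W
4: reaches L-position 1 → W
3: only reaches 6(W), 7(W), all W → L
2: reaches L-position 1 → W
The losing starting vertices are exactly the entries labelled L in this table (3 of them).

1, 3, 5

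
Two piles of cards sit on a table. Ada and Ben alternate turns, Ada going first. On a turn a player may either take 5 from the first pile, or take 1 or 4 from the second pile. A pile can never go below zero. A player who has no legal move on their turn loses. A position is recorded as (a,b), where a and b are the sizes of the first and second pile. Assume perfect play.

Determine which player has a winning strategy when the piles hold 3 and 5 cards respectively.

Positions with no move are L. A position that does have a move is losing for the player to move precisely when every available move leads to a winning position for the opponent. Fill in the labels:
No move ever increases a pile, so every position that can arise here has a ≤ 3 and b ≤ 5; it is enough to label the cells with 0 ≤ a ≤ 3 and 0 ≤ b ≤ 5.
Every move lowers a or b (never raises either), so fill the grid row by row in increasing a, and left to right within a row: each cell's successors are then already labelled.
      b=0  b=1  b=2  b=3  b=4  b=5
a=0:    L    W    L    W    W    L
a=1:    L    W    L    W    W    L
a=2:    L    W    L    W    W    L
a=3:    L    W    L    W    W    L
Cells with no legal move (terminal, hence L): (0,0), (1,0), (2,0), (3,0).
The remaining L cells, each justified by listing all of its moves:
(0,2): only reaches (0,1)(W), which is W → L
(0,5): only reaches (0,4)(W), (0,1)(W), all W → L
(1,2): only reaches (1,1)(W), which is W → L
(1,5): only reaches (1,4)(W), (1,1)(W), all W → L
(2,2): only reaches (2,1)(W), which is W → L
(2,5): only reaches (2,4)(W), (2,1)(W), all W → L
(3,2): only reaches (3,1)(W), which is W → L
(3,5): only reaches (3,4)(W), (3,1)(W), all W → L
Every other cell has at least one move into one of the L cells above, so it is W.
The starting position (3,5) is L: whatever Ada does, the opponent receives a W position.

Ben wins.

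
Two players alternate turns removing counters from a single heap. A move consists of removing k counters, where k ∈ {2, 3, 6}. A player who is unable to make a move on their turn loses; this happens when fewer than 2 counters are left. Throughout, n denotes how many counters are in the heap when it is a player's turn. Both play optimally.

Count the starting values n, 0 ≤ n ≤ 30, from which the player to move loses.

Classify positions by backward induction: terminal positions (no move available) are L. From any other position, the mover wins iff some move reaches an L.
n=0: no move → L
n=1: no move → L
n=2: →0(L), so W
n=3: →1(L), so W
n=4: →1(L), so W
n=5: →3(W), 2(W) — all W, so L
n=6: →0(L), so W
n=7: →5(L), so W
n=8: →5(L), so W
n=9: →7(W), 6(W), 3(W) — all W, so L
n=10: →8(W), 7(W), 4(W) — all W, so L
n=11: →9(L), so W
n=12: →10(L), so W
n=13: →10(L), so W
n=14: →12(W), 11(W), 8(W) — all W, so L
n=15: →9(L), so W
n=16: →14(L), so W
n=17: →14(L), so W
n=18: →16(W), 15(W), 12(W) — all W, so L
n=19: →17(W), 16(W), 13(W) — all W, so L
n=20: →18(L), so W
n=21: →19(L), so W
n=22: →19(L), so W
n=23: →21(W), 20(W), 17(W) — all W, so L
n=24: →18(L), so W
n=25: →23(L), so W
n=26: →23(L), so W
n=27: →25(W), 24(W), 21(W) — all W, so L
n=28: →26(W), 25(W), 22(W) — all W, so L
n=29: →27(L), so W
n=30: →28(L), so W
L entries with 0 ≤ n ≤ 30: n = 0, 1, 5, 9, 10, 14, 18, 19, 23, 27, 28; that makes 11.

11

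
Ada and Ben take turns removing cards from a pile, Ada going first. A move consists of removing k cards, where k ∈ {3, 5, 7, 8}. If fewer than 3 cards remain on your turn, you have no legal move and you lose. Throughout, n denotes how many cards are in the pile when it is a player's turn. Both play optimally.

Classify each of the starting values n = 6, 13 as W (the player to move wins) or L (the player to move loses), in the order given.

Positions with no move are L. A position that does have a move is losing for the player to move precisely when every available move leads to a winning position for the opponent. Fill in the labels:
n=0: no move → L
n=1: no move → L
n=2: no move → L
n=3: W (go to 0, an L position)
n=4: W (go to 1, an L position)
n=5: W (go to 2, an L position)
n=6: W (go to 1, an L position)
n=7: W (go to 2, an L position)
n=8: W (go to 1, an L position)
n=9: W (go to 2, an L position)
n=10: W (go to 2, an L position)
n=11: L (options 8(W), 6(W), 4(W), 3(W) are all W)
n=12: L (options 9(W), 7(W), 5(W), 4(W) are all W)
n=13: L (options 10(W), 8(W), 6(W), 5(W) are all W)

6: W, 13: L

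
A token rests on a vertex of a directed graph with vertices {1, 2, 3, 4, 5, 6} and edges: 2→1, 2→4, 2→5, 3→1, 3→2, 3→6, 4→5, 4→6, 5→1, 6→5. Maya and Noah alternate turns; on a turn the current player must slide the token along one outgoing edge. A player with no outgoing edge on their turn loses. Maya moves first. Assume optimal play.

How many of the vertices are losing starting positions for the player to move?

2

Use the standard recursion: the mover loses at a terminal position; elsewhere, the mover wins exactly when some move hands the opponent an L position.
Every edge goes from a vertex to one that appears earlier in the order 1, 5, 6, 4, 2, 3, so processing vertices in that order labels each vertex after all of its successors.
1: no outgoing edge → L
5: reaches L-position 1 → W
6: only reaches 5(W), which is W → L
4: reaches L-position 6 → W
2: reaches L-position 1 → W
3: reaches L-position 6 → W
The L vertices are 1, 6; that is 2 in all.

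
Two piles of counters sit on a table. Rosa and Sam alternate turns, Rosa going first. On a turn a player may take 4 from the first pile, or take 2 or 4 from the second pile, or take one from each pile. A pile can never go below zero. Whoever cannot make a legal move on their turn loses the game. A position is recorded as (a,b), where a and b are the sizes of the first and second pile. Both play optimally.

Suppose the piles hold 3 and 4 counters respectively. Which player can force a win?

Positions with no move are L. A position that does have a move is losing for the player to move precisely when every available move leads to a winning position for the opponent. Fill in the labels:
No move ever increases a pile, so every position that can arise here has a ≤ 3 and b ≤ 4; it is enough to label the cells with 0 ≤ a ≤ 3 and 0 ≤ b ≤ 4.
Every move lowers a or b (never raises either), so fill the grid row by row in increasing a, and left to right within a row: each cell's successors are then already labelled.
      b=0  b=1  b=2  b=3  b=4
a=0:    L    L    W    W    W
a=1:    L    W    W    L    W
a=2:    L    W    W    L    W
a=3:    L    W    W    L    W
Cells with no legal move (terminal, hence L): (0,0), (0,1), (1,0), (2,0), (3,0).
The remaining L cells, each justified by listing all of its moves:
(1,3): L (options (1,1)(W), (0,2)(W) are all W)
(2,3): L (options (2,1)(W), (1,2)(W) are all W)
(3,3): L (options (3,1)(W), (2,2)(W) are all W)
Every other cell has at least one move into one of the L cells above, so it is W.
The starting position (3,4) is W: Rosa should move to (3,0), handing over an L position.

Rosa wins.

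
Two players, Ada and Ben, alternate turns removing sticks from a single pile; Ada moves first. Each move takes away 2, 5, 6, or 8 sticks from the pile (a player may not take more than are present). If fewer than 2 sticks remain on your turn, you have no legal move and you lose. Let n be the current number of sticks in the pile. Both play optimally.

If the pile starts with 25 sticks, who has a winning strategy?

Ben wins.

Work bottom-up. With no move the player to move loses. Otherwise the position is W if at least one move leads to an L position for the opponent, and L if every move leads to a W.
n=0: no move → L
n=1: no move → L
n=2: reaches L-position 0 → W
n=3: reaches L-position 1 → W
n=4: only reaches 2(W), which is W → L
n=5: reaches L-position 0 → W
n=6: reaches L-position 4 → W
n=7: reaches L-position 1 → W
n=8: reaches L-position 0 → W
n=9: reaches L-position 4 → W
n=10: reaches L-position 4 → W
n=11: only reaches 9(W), 6(W), 5(W), 3(W), all W → L
n=12: reaches L-position 4 → W
n=13: reaches L-position 11 → W
n=14: only reaches 12(W), 9(W), 8(W), 6(W), all W → L
n=15: only reaches 13(W), 10(W), 9(W), 7(W), all W → L
n=16: reaches L-position 14 → W
n=17: reaches L-position 15 → W
n=18: only reaches 16(W), 13(W), 12(W), 10(W), all W → L
n=19: reaches L-position 14 → W
n=20: reaches L-position 18 → W
n=21: reaches L-position 15 → W
n=22: reaches L-position 14 → W
n=23: reaches L-position 18 → W
n=24: reaches L-position 18 → W
n=25: only reaches 23(W), 20(W), 19(W), 17(W), all W → L
The starting position 25 is L: whatever Ada does, the opponent receives a W position.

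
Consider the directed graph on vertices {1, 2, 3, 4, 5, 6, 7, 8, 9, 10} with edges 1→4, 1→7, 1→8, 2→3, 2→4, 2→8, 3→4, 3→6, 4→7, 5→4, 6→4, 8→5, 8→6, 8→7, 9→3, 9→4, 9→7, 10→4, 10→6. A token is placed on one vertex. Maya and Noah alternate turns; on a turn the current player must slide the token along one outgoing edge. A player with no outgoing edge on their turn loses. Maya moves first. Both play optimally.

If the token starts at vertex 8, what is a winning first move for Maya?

Move to 5.

Build the W/L table. Terminal = L. A non-terminal position is W if it has a move to some L; otherwise it is L.
Every edge goes from a vertex to one that appears earlier in the order 7, 4, 6, 5, 8, 3, 10, 2, 9, 1, so processing vertices in that order labels each vertex after all of its successors.
7: no outgoing edge → L
4: can move to 7, which is L ⇒ W
6: the only move is to 4(W), a W ⇒ L
5: the only move is to 4(W), a W ⇒ L
8: can move to 5, which is L ⇒ W
3: can move to 6, which is L ⇒ W
10: can move to 6, which is L ⇒ W
2: moves to 3(W), 8(W), 4(W); every one is W ⇒ L
9: can move to 7, which is L ⇒ W
1: can move to 7, which is L ⇒ W
From 8, the L positions reachable in one move are: 5, 6, 7. Any move reaching one of these is winning.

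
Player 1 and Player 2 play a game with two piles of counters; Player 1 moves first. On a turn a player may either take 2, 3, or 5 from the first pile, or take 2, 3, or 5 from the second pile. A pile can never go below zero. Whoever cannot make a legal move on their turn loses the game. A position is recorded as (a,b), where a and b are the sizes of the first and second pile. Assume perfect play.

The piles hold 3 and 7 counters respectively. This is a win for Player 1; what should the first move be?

Move to (1,7).

Label each position W (a win for the player to move) or L (a loss). A position with no legal move is L; any other position is W exactly when some move reaches an L, and L when every move reaches a W.
No move ever increases a pile, so every position that can arise here has a ≤ 3 and b ≤ 7; it is enough to label the cells with 0 ≤ a ≤ 3 and 0 ≤ b ≤ 7.
Every move lowers a or b (never raises either), so fill the grid row by row in increasing a, and left to right within a row: each cell's successors are then already labelled.
      b=0  b=1  b=2  b=3  b=4  b=5  b=6  b=7
a=0:    L    L    W    W    W    W    W    L
a=1:    L    L    W    W    W    W    W    L
a=2:    W    W    L    L    W    W    W    W
a=3:    W    W    L    L    W    W    W    W
Cells with no legal move (terminal, hence L): (0,0), (0,1), (1,0), (1,1).
The remaining L cells, each justified by listing all of its moves:
(0,7): L (options (0,5)(W), (0,4)(W), (0,2)(W) are all W)
(1,7): L (options (1,5)(W), (1,4)(W), (1,2)(W) are all W)
(2,2): L (options (0,2)(W), (2,0)(W) are all W)
(2,3): L (options (0,3)(W), (2,1)(W), (2,0)(W) are all W)
(3,2): L (options (1,2)(W), (0,2)(W), (3,0)(W) are all W)
(3,3): L (options (1,3)(W), (0,3)(W), (3,1)(W), (3,0)(W) are all W)
Every other cell has at least one move into one of the L cells above, so it is W.
From (3,7), the L positions reachable in one move are: (1,7), (0,7), (3,2). Any move reaching one of these is winning.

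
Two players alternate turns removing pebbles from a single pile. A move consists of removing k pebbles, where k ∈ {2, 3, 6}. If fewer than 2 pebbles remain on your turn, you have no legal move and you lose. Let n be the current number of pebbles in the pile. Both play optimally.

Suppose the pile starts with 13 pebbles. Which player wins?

Positions with no move are L. A position that does have a move is losing for the player to move precisely when every available move leads to a winning position for the opponent. Fill in the labels:
n=0: no move → L
n=1: no move → L
n=2: W (go to 0, an L position)
n=3: W (go to 1, an L position)
n=4: W (go to 1, an L position)
n=5: L (options 3(W), 2(W) are all W)
n=6: W (go to 0, an L position)
n=7: W (go to 5, an L position)
n=8: W (go to 5, an L position)
n=9: L (options 7(W), 6(W), 3(W) are all W)
n=10: L (options 8(W), 7(W), 4(W) are all W)
n=11: W (go to 9, an L position)
n=12: W (go to 10, an L position)
n=13: W (go to 10, an L position)
The starting position 13 is W: the player to move should remove 3, leaving 10, handing over an L position.

The first player wins.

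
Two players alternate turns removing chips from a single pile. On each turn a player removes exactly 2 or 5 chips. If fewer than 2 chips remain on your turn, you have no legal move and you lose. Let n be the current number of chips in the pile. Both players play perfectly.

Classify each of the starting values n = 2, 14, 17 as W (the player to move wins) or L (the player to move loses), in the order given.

Work bottom-up. With no move the player to move loses. Otherwise the position is W if at least one move leads to an L position for the opponent, and L if every move leads to a W.
n=0: no move → L
n=1: no move → L
n=2: reaches L-position 0 → W
n=3: reaches L-position 1 → W
n=4: only reaches 2(W), which is W → L
n=5: reaches L-position 0 → W
n=6: reaches L-position 4 → W
n=7: only reaches 5(W), 2(W), all W → L
n=8: only reaches 6(W), 3(W), all W → L
n=9: reaches L-position 7 → W
n=10: reaches L-position 8 → W
n=11: only reaches 9(W), 6(W), all W → L
n=12: reaches L-position 7 → W
n=13: reaches L-position 11 → W
n=14: only reaches 12(W), 9(W), all W → L
n=15: only reaches 13(W), 10(W), all W → L
n=16: reaches L-position 14 → W
n=17: reaches L-position 15 → W

2: W, 14: L, 17: W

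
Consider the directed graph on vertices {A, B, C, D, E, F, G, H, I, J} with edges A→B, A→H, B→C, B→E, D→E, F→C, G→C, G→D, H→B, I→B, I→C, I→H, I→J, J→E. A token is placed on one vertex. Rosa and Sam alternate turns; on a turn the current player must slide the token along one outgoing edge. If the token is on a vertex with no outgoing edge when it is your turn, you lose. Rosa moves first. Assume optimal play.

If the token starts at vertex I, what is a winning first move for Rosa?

Move to H.

Label each position W (a win for the player to move) or L (a loss). A position with no legal move is L; any other position is W exactly when some move reaches an L, and L when every move reaches a W.
Every edge goes from a vertex to one that appears earlier in the order E, C, B, F, D, J, H, I, G, A, so processing vertices in that order labels each vertex after all of its successors.
E: no outgoing edge → L
C: no outgoing edge → L
B: →C(L), so W
F: →C(L), so W
D: →E(L), so W
J: →E(L), so W
H: →B(W) only, which is W, so L
I: →H(L), so W
G: →C(L), so W
A: →H(L), so W
From I, the L positions reachable in one move are: H, C. Any move reaching one of these is winning.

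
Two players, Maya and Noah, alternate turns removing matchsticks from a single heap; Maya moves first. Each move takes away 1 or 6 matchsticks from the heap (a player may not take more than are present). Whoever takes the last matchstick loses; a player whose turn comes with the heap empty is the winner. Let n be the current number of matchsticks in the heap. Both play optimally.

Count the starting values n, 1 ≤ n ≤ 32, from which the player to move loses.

Positions with no move are W. A position that does have a move is losing for the player to move precisely when every available move leads to a winning position for the opponent. Fill in the labels:
n=0: no move; the opponent has just taken the last matchstick and therefore loses → W
n=1: only reaches 0(W), which is W → L
n=2: reaches L-position 1 → W
n=3: only reaches 2(W), which is W → L
n=4: reaches L-position 3 → W
n=5: only reaches 4(W), which is W → L
n=6: reaches L-position 5 → W
n=7: reaches L-position 1 → W
n=8: only reaches 7(W), 2(W), all W → L
n=9: reaches L-position 8 → W
n=10: only reaches 9(W), 4(W), all W → L
n=11: reaches L-position 10 → W
n=12: only reaches 11(W), 6(W), all W → L
n=13: reaches L-position 12 → W
n=14: reaches L-position 8 → W
n=15: only reaches 14(W), 9(W), all W → L
n=16: reaches L-position 15 → W
n=17: only reaches 16(W), 11(W), all W → L
n=18: reaches L-position 17 → W
n=19: only reaches 18(W), 13(W), all W → L
n=20: reaches L-position 19 → W
n=21: reaches L-position 15 → W
n=22: only reaches 21(W), 16(W), all W → L
n=23: reaches L-position 22 → W
n=24: only reaches 23(W), 18(W), all W → L
n=25: reaches L-position 24 → W
n=26: only reaches 25(W), 20(W), all W → L
n=27: reaches L-position 26 → W
n=28: reaches L-position 22 → W
n=29: only reaches 28(W), 23(W), all W → L
n=30: reaches L-position 29 → W
n=31: only reaches 30(W), 25(W), all W → L
n=32: reaches L-position 31 → W
L entries with 1 ≤ n ≤ 32 (the range starts at n=1): n = 1, 3, 5, 8, 10, 12, 15, 17, 19, 22, 24, 26, 29, 31; that makes 14.

14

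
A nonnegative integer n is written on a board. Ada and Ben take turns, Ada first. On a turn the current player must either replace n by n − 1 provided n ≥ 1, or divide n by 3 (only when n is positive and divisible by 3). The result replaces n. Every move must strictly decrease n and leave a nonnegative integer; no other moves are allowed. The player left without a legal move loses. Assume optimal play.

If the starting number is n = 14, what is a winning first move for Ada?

Move to 13.

Classify positions by backward induction: terminal positions (no move available) are L. From any other position, the mover wins iff some move reaches an L.
n=0: no move → L
n=1: can move to 0, which is L ⇒ W
n=2: the only move is to 1(W), a W ⇒ L
n=3: can move to 2, which is L ⇒ W
n=4: the only move is to 3(W), a W ⇒ L
n=5: can move to 4, which is L ⇒ W
n=6: can move to 2, which is L ⇒ W
n=7: the only move is to 6(W), a W ⇒ L
n=8: can move to 7, which is L ⇒ W
n=9: moves to 3(W), 8(W); every one is W ⇒ L
n=10: can move to 9, which is L ⇒ W
n=11: the only move is to 10(W), a W ⇒ L
n=12: can move to 4, which is L ⇒ W
n=13: the only move is to 12(W), a W ⇒ L
n=14: can move to 13, which is L ⇒ W
From 14, the L positions reachable in one move are: 13.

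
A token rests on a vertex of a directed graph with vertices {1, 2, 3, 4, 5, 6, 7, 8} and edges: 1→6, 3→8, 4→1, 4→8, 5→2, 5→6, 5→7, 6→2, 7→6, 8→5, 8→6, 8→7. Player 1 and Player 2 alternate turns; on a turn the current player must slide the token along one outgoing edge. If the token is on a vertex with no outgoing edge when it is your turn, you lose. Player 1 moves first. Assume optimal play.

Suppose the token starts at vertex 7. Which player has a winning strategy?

Player 2 wins.

Label each position W (a win for the player to move) or L (a loss). A position with no legal move is L; any other position is W exactly when some move reaches an L, and L when every move reaches a W.
Every edge goes from a vertex to one that appears earlier in the order 2, 6, 7, 5, 8, 1, 3, 4, so processing vertices in that order labels each vertex after all of its successors.
2: no outgoing edge → L
6: W (go to 2, an L position)
7: L (sole option 6(W) is W)
5: W (go to 7, an L position)
8: W (go to 7, an L position)
1: L (sole option 6(W) is W)
3: L (sole option 8(W) is W)
4: W (go to 1, an L position)
Every move from 7 reaches a W position, so the mover loses.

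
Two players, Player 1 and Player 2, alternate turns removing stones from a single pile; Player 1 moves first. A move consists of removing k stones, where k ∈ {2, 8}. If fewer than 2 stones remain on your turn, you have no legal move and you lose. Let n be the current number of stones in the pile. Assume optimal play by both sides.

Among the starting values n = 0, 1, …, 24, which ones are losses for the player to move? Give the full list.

0, 1, 4, 5, 10, 11, 14, 15, 20, 21, 24

Compute win/loss labels from the base case upward. A position with no move is L. Any other position is W if it can reach an L in one move, else L.
n=0: no move → L
n=1: no move → L
n=2: W (go to 0, an L position)
n=3: W (go to 1, an L position)
n=4: L (sole option 2(W) is W)
n=5: L (sole option 3(W) is W)
n=6: W (go to 4, an L position)
n=7: W (go to 5, an L position)
n=8: W (go to 0, an L position)
n=9: W (go to 1, an L position)
n=10: L (options 8(W), 2(W) are all W)
n=11: L (options 9(W), 3(W) are all W)
n=12: W (go to 10, an L position)
n=13: W (go to 11, an L position)
n=14: L (options 12(W), 6(W) are all W)
n=15: L (options 13(W), 7(W) are all W)
n=16: W (go to 14, an L position)
n=17: W (go to 15, an L position)
n=18: W (go to 10, an L position)
n=19: W (go to 11, an L position)
n=20: L (options 18(W), 12(W) are all W)
n=21: L (options 19(W), 13(W) are all W)
n=22: W (go to 20, an L position)
n=23: W (go to 21, an L position)
n=24: L (options 22(W), 16(W) are all W)
Reading off the rows marked L gives the requested list; there are 11 such values of n.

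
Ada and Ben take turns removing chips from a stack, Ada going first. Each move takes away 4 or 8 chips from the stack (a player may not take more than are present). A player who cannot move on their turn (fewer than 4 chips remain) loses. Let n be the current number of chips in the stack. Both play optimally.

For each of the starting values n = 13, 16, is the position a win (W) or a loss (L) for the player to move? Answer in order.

Build the W/L table. Terminal = L. A non-terminal position is W if it has a move to some L; otherwise it is L.
n=0: no move → L
n=1: no move → L
n=2: no move → L
n=3: no move → L
n=4: W (go to 0, an L position)
n=5: W (go to 1, an L position)
n=6: W (go to 2, an L position)
n=7: W (go to 3, an L position)
n=8: W (go to 0, an L position)
n=9: W (go to 1, an L position)
n=10: W (go to 2, an L position)
n=11: W (go to 3, an L position)
n=12: L (options 8(W), 4(W) are all W)
n=13: L (options 9(W), 5(W) are all W)
n=14: L (options 10(W), 6(W) are all W)
n=15: L (options 11(W), 7(W) are all W)
n=16: W (go to 12, an L position)

13: L, 16: W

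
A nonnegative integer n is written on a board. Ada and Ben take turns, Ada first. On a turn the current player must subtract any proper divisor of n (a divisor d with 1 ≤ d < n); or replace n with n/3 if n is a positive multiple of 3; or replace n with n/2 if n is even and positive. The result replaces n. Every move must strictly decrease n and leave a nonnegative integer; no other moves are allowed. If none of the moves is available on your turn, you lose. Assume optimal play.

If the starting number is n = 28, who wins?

Build the W/L table. Terminal = L. A non-terminal position is W if it has a move to some L; otherwise it is L.
n=0: no move → L
n=1: no move → L
n=2: W (go to 1, an L position)
n=3: W (go to 1, an L position)
n=4: L (options 2(W), 3(W) are all W)
n=5: W (go to 4, an L position)
n=6: W (go to 4, an L position)
n=7: L (sole option 6(W) is W)
n=8: W (go to 4, an L position)
n=9: L (options 3(W), 6(W), 8(W) are all W)
n=10: W (go to 9, an L position)
n=11: L (sole option 10(W) is W)
n=12: W (go to 4, an L position)
n=13: L (sole option 12(W) is W)
n=14: W (go to 7, an L position)
n=15: L (options 5(W), 10(W), 12(W), 14(W) are all W)
n=16: W (go to 15, an L position)
n=17: L (sole option 16(W) is W)
n=18: W (go to 9, an L position)
n=19: L (sole option 18(W) is W)
n=20: W (go to 15, an L position)
n=21: W (go to 7, an L position)
n=22: W (go to 11, an L position)
n=23: L (sole option 22(W) is W)
n=24: W (go to 23, an L position)
n=25: L (options 20(W), 24(W) are all W)
n=26: W (go to 13, an L position)
n=27: W (go to 9, an L position)
n=28: L (options 14(W), 21(W), 24(W), 26(W), 27(W) are all W)
The starting position 28 is L: whatever Ada does, the opponent receives a W position.

Ben wins.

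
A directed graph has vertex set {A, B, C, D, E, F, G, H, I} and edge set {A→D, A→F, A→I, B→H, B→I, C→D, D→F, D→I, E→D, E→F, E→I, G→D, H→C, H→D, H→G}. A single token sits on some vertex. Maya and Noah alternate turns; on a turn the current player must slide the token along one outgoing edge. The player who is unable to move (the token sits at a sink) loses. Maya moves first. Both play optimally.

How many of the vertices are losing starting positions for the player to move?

Build the W/L table. Terminal = L. A non-terminal position is W if it has a move to some L; otherwise it is L.
Every edge goes from a vertex to one that appears earlier in the order F, I, D, A, G, C, H, E, B, so processing vertices in that order labels each vertex after all of its successors.
F: no outgoing edge → L
I: no outgoing edge → L
D: can move to I, which is L ⇒ W
A: can move to I, which is L ⇒ W
G: the only move is to D(W), a W ⇒ L
C: the only move is to D(W), a W ⇒ L
H: can move to C, which is L ⇒ W
E: can move to I, which is L ⇒ W
B: can move to I, which is L ⇒ W
The L vertices are C, F, G, I; that is 4 in all.

4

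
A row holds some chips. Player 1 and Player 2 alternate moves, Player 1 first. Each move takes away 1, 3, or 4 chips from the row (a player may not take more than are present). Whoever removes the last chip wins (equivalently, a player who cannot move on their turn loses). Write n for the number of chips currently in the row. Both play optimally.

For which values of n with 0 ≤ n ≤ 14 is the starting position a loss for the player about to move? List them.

Work bottom-up. With no move the player to move loses. Otherwise the position is W if at least one move leads to an L position for the opponent, and L if every move leads to a W.
n=0: no move → L
n=1: →0(L), so W
n=2: →1(W) only, which is W, so L
n=3: →2(L), so W
n=4: →0(L), so W
n=5: →2(L), so W
n=6: →2(L), so W
n=7: →6(W), 4(W), 3(W) — all W, so L
n=8: →7(L), so W
n=9: →8(W), 6(W), 5(W) — all W, so L
n=10: →9(L), so W
n=11: →7(L), so W
n=12: →9(L), so W
n=13: →9(L), so W
n=14: →13(W), 11(W), 10(W) — all W, so L
Reading off the rows marked L gives the requested list; there are 5 such values of n.

0, 2, 7, 9, 14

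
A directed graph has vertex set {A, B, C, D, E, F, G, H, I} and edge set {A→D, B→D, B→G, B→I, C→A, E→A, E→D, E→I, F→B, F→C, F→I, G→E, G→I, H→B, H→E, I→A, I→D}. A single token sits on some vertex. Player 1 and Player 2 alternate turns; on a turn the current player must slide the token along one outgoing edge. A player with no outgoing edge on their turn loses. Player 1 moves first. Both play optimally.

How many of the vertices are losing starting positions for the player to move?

4

Build the W/L table. Terminal = L. A non-terminal position is W if it has a move to some L; otherwise it is L.
Every edge goes from a vertex to one that appears earlier in the order D, A, I, E, G, B, H, C, F, so processing vertices in that order labels each vertex after all of its successors.
D: no outgoing edge → L
A: can move to D, which is L ⇒ W
I: can move to D, which is L ⇒ W
E: can move to D, which is L ⇒ W
G: moves to E(W), I(W); every one is W ⇒ L
B: can move to G, which is L ⇒ W
H: moves to B(W), E(W); every one is W ⇒ L
C: the only move is to A(W), a W ⇒ L
F: can move to C, which is L ⇒ W
The L vertices are C, D, G, H; that is 4 in all.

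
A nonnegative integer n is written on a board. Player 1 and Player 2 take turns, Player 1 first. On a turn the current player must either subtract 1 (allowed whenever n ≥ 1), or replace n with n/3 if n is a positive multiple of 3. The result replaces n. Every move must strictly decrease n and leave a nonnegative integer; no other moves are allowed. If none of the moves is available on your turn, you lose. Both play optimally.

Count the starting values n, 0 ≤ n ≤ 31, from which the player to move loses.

Work bottom-up. With no move the player to move loses. Otherwise the position is W if at least one move leads to an L position for the opponent, and L if every move leads to a W.
n=0: no move → L
n=1: reaches L-position 0 → W
n=2: only reaches 1(W), which is W → L
n=3: reaches L-position 2 → W
n=4: only reaches 3(W), which is W → L
n=5: reaches L-position 4 → W
n=6: reaches L-position 2 → W
n=7: only reaches 6(W), which is W → L
n=8: reaches L-position 7 → W
n=9: only reaches 3(W), 8(W), all W → L
n=10: reaches L-position 9 → W
n=11: only reaches 10(W), which is W → L
n=12: reaches L-position 4 → W
n=13: only reaches 12(W), which is W → L
n=14: reaches L-position 13 → W
n=15: only reaches 5(W), 14(W), all W → L
n=16: reaches L-position 15 → W
n=17: only reaches 16(W), which is W → L
n=18: reaches L-position 17 → W
n=19: only reaches 18(W), which is W → L
n=20: reaches L-position 19 → W
n=21: reaches L-position 7 → W
n=22: only reaches 21(W), which is W → L
n=23: reaches L-position 22 → W
n=24: only reaches 8(W), 23(W), all W → L
n=25: reaches L-position 24 → W
n=26: only reaches 25(W), which is W → L
n=27: reaches L-position 9 → W
n=28: only reaches 27(W), which is W → L
n=29: reaches L-position 28 → W
n=30: only reaches 10(W), 29(W), all W → L
n=31: reaches L-position 30 → W
L entries with 0 ≤ n ≤ 31: n = 0, 2, 4, 7, 9, 11, 13, 15, 17, 19, 22, 24, 26, 28, 30; that makes 15.

15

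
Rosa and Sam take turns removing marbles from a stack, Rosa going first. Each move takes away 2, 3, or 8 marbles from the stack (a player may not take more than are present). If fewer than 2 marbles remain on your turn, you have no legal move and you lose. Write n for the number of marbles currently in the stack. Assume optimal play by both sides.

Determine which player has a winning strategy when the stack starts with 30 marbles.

Positions with no move are L. A position that does have a move is losing for the player to move precisely when every available move leads to a winning position for the opponent. Fill in the labels:
n=0: no move → L
n=1: no move → L
n=2: reaches L-position 0 → W
n=3: reaches L-position 1 → W
n=4: reaches L-position 1 → W
n=5: only reaches 3(W), 2(W), all W → L
n=6: only reaches 4(W), 3(W), all W → L
n=7: reaches L-position 5 → W
n=8: reaches L-position 6 → W
n=9: reaches L-position 6 → W
n=10: only reaches 8(W), 7(W), 2(W), all W → L
n=11: only reaches 9(W), 8(W), 3(W), all W → L
n=12: reaches L-position 10 → W
n=13: reaches L-position 11 → W
n=14: reaches L-position 11 → W
n=15: only reaches 13(W), 12(W), 7(W), all W → L
n=16: only reaches 14(W), 13(W), 8(W), all W → L
n=17: reaches L-position 15 → W
n=18: reaches L-position 16 → W
n=19: reaches L-position 16 → W
n=20: only reaches 18(W), 17(W), 12(W), all W → L
n=21: only reaches 19(W), 18(W), 13(W), all W → L
n=22: reaches L-position 20 → W
n=23: reaches L-position 21 → W
n=24: reaches L-position 21 → W
n=25: only reaches 23(W), 22(W), 17(W), all W → L
n=26: only reaches 24(W), 23(W), 18(W), all W → L
n=27: reaches L-position 25 → W
n=28: reaches L-position 26 → W
n=29: reaches L-position 26 → W
n=30: only reaches 28(W), 27(W), 22(W), all W → L
The starting position 30 is L: whatever Rosa does, the opponent receives a W position.

Sam wins.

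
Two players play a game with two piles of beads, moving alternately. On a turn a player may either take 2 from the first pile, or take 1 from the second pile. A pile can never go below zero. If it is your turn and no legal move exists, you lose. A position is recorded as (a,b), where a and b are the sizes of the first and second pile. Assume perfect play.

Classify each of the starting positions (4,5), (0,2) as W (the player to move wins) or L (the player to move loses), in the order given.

(4,5): W, (0,2): L

Compute win/loss labels from the base case upward. A position with no move is L. Any other position is W if it can reach an L in one move, else L.
No move ever increases a pile, so every position that can arise here has a ≤ 4 and b ≤ 5; it is enough to label the cells with 0 ≤ a ≤ 4 and 0 ≤ b ≤ 5.
Every move lowers a or b (never raises either), so fill the grid row by row in increasing a, and left to right within a row: each cell's successors are then already labelled.
      b=0  b=1  b=2  b=3  b=4  b=5
a=0:    L    W    L    W    L    W
a=1:    L    W    L    W    L    W
a=2:    W    L    W    L    W    L
a=3:    W    L    W    L    W    L
a=4:    L    W    L    W    L    W
Cells with no legal move (terminal, hence L): (0,0), (1,0).
The remaining L cells, each justified by listing all of its moves:
(0,2): the only move is to (0,1)(W), a W ⇒ L
(0,4): the only move is to (0,3)(W), a W ⇒ L
(1,2): the only move is to (1,1)(W), a W ⇒ L
(1,4): the only move is to (1,3)(W), a W ⇒ L
(2,1): moves to (0,1)(W), (2,0)(W); every one is W ⇒ L
(2,3): moves to (0,3)(W), (2,2)(W); every one is W ⇒ L
(2,5): moves to (0,5)(W), (2,4)(W); every one is W ⇒ L
(3,1): moves to (1,1)(W), (3,0)(W); every one is W ⇒ L
(3,3): moves to (1,3)(W), (3,2)(W); every one is W ⇒ L
(3,5): moves to (1,5)(W), (3,4)(W); every one is W ⇒ L
(4,0): the only move is to (2,0)(W), a W ⇒ L
(4,2): moves to (2,2)(W), (4,1)(W); every one is W ⇒ L
(4,4): moves to (2,4)(W), (4,3)(W); every one is W ⇒ L
Every other cell has at least one move into one of the L cells above, so it is W.
(4,5): the move to (2,5) reaches an L cell, so W
(0,2): one of the L cells justified above, so L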